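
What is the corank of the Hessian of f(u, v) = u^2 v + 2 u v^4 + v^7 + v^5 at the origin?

2

The Hessian at 0 is [[0, 0], [0, 0]] of rank 0; hence corank 2.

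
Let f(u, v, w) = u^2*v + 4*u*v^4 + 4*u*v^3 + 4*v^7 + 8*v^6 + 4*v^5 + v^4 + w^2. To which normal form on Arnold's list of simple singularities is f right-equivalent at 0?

D_5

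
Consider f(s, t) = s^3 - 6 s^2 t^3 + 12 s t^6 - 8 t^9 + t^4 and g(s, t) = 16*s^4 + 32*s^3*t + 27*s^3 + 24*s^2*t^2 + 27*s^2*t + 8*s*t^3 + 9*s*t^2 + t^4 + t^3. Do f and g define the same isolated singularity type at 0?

Yes.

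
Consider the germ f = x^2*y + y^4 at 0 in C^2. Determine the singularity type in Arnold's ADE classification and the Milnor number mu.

Type D_5, Milnor number mu = 5.

The Hessian of f at 0 is [[0, 0], [0, 0]] with rank 0, so corank 2. A Groebner basis of the Jacobian ideal J(f) in C{x,y} is {x^3, x^2/4 + y^3, x*y}; counting standard monomials gives mu = 5. Corank 2; j^3 = x^2*y has shape L^2 M (L != M), so D-series; mu = 5 gives D_5.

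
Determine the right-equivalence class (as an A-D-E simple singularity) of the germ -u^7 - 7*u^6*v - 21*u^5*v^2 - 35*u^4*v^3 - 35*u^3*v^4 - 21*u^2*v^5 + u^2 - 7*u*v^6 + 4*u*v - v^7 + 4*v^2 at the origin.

A_{6}

The Hessian of f at 0 has rank 1. Corank 1: A-series; mu = 6 gives A_6.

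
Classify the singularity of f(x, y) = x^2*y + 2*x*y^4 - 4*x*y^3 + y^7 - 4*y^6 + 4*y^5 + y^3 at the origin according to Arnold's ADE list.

D4

The Hessian of f at 0 is [[0, 0], [0, 0]] with rank 0, so corank 2. A Groebner basis of the Jacobian ideal J(f) in C{x,y} is {y^3, x^2 + 3*y^2, x*y}; counting standard monomials gives mu = 4. Corank 2; j^3 = y*(x^2 + y^2) splits into three distinct lines over C (the quadratic factor has nonzero discriminant), so D_4.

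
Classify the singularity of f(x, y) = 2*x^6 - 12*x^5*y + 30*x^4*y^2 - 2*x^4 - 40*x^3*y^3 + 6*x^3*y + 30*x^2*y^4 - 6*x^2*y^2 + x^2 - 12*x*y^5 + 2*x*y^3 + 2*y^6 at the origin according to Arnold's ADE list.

A_5

The Hessian of f at 0 has rank 1. Corank 1: A-series; mu = 5 gives A_5.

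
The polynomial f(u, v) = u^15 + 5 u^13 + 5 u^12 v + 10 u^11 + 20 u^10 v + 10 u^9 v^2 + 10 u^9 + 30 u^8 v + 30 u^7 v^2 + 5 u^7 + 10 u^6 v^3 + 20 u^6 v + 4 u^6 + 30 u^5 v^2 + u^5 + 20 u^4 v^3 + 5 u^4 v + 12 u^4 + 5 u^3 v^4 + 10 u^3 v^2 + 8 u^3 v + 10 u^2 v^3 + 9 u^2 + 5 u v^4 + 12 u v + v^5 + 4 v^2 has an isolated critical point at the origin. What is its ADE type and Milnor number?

Type A_4, Milnor number mu = 4.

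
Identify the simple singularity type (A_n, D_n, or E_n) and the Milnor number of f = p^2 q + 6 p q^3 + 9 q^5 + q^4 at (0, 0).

Type D_5, Milnor number mu = 5.

The Hessian of f at 0 has rank 0. Corank 2; j^3 = p^2*q has shape L^2 M (L != M), so D-series; mu = 5 gives D_5.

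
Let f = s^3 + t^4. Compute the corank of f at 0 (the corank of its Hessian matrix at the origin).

Hessian at 0 has rank 0.

2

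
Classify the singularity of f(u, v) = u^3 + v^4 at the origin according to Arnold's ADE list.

The Hessian of f at 0 is [[0, 0], [0, 0]] with rank 0, so corank 2. A Groebner basis of the Jacobian ideal J(f) in C{u,v} is {v^3, u^2}; counting standard monomials gives mu = 6. Corank 2; j^3 = u^3 is a perfect cube, so E-series; the 4-jet and mu = 6 give E_6.

E_{6}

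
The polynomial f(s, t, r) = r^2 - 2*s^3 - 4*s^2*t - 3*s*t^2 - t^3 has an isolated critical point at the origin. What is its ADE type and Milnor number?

Type D4, Milnor number mu = 4.

The Hessian of f at 0 has rank 1. Corank 2; j^3 = -(s + t)*(2*s^2 + 2*s*t + t^2) splits into three distinct lines over C (the quadratic factor has nonzero discriminant), so D_4.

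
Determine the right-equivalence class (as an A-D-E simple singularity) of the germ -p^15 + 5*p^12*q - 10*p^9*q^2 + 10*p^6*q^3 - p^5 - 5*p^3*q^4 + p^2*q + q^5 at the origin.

The Hessian of f at 0 is [[0, 0], [0, 0]] with rank 0, so corank 2. A Groebner basis of the Jacobian ideal J(f) in C{p,q} is {p^2/5 + q^4, p^3, p*q}; counting standard monomials gives mu = 6. Corank 2; j^3 = p^2*q has shape L^2 M (L != M), so D-series; mu = 6 gives D_6.

D6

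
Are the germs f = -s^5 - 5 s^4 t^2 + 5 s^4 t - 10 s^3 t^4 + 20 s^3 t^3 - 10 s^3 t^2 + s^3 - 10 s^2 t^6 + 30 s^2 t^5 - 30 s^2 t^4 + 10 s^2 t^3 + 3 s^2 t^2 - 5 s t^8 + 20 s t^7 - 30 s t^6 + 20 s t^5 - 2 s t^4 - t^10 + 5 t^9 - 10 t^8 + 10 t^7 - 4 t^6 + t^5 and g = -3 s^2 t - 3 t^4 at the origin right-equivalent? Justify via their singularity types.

No.

The Hessian of f at 0 is [[0, 0], [0, 0]] with rank 0, so corank 2. A Groebner basis of the Jacobian ideal J(f) in C{s,t} is {s^2/4 + s*t^3 + s*t^2/2, s^2 + 2*s*t^2 + t^4, s^3, s^2*t - s^2/2 - s*t^2}; counting standard monomials gives mu = 8. Corank 2; j^3 = s^3 is a perfect cube, so E-series; the 5-jet and mu = 8 give E_8. The Hessian of g at 0 is [[0, 0], [0, 0]] with rank 0, so corank 2. A Groebner basis of the Jacobian ideal J(g) in C{s,t} is {s^3, s^2/4 + t^3, s*t}; counting standard monomials gives mu = 5. Corank 2; j^3 = -3*s^2*t has shape L^2 M (L != M), so D-series; mu = 5 gives D_5. f is E_8 but g is D_5, hence not right-equivalent.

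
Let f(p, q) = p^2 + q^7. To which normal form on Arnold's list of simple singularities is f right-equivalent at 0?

A_6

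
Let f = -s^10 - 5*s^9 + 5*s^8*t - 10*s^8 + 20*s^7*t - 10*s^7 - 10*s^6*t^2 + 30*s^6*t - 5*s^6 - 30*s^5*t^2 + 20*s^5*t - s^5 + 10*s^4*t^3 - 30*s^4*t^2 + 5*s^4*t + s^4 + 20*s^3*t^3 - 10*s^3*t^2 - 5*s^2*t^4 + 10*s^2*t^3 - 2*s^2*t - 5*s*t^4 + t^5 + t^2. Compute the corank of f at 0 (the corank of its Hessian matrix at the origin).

1

Hessian at 0 has rank 1.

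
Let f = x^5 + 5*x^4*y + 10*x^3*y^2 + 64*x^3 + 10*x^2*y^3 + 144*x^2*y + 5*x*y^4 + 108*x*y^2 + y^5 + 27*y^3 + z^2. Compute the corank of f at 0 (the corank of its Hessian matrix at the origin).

2

Hessian at 0 has rank 1.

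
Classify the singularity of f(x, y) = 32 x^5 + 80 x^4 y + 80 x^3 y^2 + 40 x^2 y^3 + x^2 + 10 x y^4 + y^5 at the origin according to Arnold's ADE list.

A4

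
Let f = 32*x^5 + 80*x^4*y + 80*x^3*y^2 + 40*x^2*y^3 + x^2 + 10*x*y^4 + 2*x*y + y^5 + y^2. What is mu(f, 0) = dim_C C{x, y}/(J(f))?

4

The Hessian of f at 0 is [[2, 2], [2, 2]] with rank 1, so corank 1. A Groebner basis of the Jacobian ideal J(f) in C{x,y} is {y^4, x + y}; counting standard monomials gives mu = 4. Corank 1: A-series; mu = 4 gives A_4.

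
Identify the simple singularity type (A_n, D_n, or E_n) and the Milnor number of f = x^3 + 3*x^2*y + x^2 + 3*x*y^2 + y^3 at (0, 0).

Type A2, Milnor number mu = 2.

The Hessian of f at 0 is [[2, 0], [0, 0]] with rank 1, so corank 1. A Groebner basis of the Jacobian ideal J(f) in C{x,y} is {y^2, x}; counting standard monomials gives mu = 2. Corank 1: A-series; mu = 2 gives A_2.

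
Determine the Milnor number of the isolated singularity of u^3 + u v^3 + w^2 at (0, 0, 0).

The Hessian of f at 0 is [[0, 0, 0], [0, 0, 0], [0, 0, 2]] with rank 1, so corank 2. A Groebner basis of the Jacobian ideal J(f) in C{u,v,w} is {u^3, u*v^2, 3*u^2 + v^3, w}; counting standard monomials gives mu = 7. Corank 2; j^3 = u^3 is a perfect cube, so E-series; the 4-jet and mu = 7 give E_7.

7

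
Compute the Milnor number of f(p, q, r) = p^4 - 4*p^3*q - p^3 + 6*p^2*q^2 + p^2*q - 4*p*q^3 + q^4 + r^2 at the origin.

The Hessian of f at 0 is [[0, 0, 0], [0, 0, 0], [0, 0, 2]] with rank 1, so corank 2. A Groebner basis of the Jacobian ideal J(f) in C{p,q,r} is {p*q^2, p*q/4 + q^3, p^2 - p*q, r}; counting standard monomials gives mu = 5. Corank 2; j^3 = -p^2*(p - q) has shape L^2 M (L != M), so D-series; mu = 5 gives D_5.

5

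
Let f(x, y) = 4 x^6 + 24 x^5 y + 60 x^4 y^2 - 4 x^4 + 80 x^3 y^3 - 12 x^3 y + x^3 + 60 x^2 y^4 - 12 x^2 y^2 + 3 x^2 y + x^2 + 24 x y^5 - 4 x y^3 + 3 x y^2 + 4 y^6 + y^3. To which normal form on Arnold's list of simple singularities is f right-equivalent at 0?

A_2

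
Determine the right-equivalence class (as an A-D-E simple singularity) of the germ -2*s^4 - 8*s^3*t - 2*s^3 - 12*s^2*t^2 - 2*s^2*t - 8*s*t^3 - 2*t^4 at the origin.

D_{5}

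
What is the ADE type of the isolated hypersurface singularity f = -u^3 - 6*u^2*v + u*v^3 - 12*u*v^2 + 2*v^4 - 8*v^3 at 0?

E_7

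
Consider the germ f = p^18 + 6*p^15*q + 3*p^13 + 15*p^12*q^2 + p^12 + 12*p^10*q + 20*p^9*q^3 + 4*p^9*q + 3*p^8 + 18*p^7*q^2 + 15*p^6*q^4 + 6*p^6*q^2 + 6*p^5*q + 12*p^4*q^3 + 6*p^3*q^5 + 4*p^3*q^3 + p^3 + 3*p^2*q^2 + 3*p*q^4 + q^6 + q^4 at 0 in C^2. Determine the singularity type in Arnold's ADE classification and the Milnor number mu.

The Hessian of f at 0 has rank 0. Corank 2; j^3 = p^3 is a perfect cube, so E-series; the 4-jet and mu = 6 give E_6.

Type E_6, Milnor number mu = 6.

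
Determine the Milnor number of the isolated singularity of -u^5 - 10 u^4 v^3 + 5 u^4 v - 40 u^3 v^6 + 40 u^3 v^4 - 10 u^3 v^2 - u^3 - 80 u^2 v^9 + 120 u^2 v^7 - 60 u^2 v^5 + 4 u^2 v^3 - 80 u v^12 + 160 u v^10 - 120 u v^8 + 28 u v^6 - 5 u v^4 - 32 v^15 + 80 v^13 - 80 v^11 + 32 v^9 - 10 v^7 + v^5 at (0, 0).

The Hessian of f at 0 is [[0, 0], [0, 0]] with rank 0, so corank 2. A Groebner basis of the Jacobian ideal J(f) in C{u,v} is {u^2/4 + u*v^3, u^2 + v^4, u^3, u^2*v}; counting standard monomials gives mu = 8. Corank 2; j^3 = -u^3 is a perfect cube, so E-series; the 5-jet and mu = 8 give E_8.

8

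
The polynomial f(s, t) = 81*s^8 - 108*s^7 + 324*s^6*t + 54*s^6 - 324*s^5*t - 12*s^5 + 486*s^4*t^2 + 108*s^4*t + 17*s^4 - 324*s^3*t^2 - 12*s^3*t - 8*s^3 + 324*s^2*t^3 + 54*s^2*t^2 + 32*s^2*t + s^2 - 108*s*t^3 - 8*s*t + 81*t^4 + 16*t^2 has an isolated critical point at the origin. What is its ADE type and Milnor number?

Type A3, Milnor number mu = 3.

The Hessian of f at 0 has rank 1. Corank 1: A-series; mu = 3 gives A_3.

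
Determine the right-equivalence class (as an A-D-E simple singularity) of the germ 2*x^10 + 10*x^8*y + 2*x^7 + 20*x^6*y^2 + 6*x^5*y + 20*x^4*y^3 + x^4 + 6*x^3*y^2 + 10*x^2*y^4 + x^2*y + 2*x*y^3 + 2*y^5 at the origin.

D_6

The Hessian of f at 0 has rank 0. Corank 2; j^3 = x^2*y has shape L^2 M (L != M), so D-series; mu = 6 gives D_6.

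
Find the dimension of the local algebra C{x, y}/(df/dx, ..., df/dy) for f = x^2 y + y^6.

7

The Hessian of f at 0 has rank 0. Corank 2; j^3 = x^2*y has shape L^2 M (L != M), so D-series; mu = 7 gives D_7.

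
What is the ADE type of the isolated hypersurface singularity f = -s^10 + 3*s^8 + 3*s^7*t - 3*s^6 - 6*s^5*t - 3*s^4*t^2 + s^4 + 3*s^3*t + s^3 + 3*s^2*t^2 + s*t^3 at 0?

The Hessian of f at 0 is [[0, 0], [0, 0]] with rank 0, so corank 2. A Groebner basis of the Jacobian ideal J(f) in C{s,t} is {3*s^2 + t^4 + t^3, s^3, s^2*t - s^2 - t^3/3, 2*s^2 + s*t^2 + 2*t^3/3}; counting standard monomials gives mu = 7. Corank 2; j^3 = s^3 is a perfect cube, so E-series; the 4-jet and mu = 7 give E_7.

E_7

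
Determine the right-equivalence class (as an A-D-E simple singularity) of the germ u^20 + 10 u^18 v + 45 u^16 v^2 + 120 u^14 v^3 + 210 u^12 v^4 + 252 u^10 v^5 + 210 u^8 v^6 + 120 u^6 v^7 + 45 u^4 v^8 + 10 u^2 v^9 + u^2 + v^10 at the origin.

The Hessian of f at 0 has rank 1. Corank 1: A-series; mu = 9 gives A_9.

A_{9}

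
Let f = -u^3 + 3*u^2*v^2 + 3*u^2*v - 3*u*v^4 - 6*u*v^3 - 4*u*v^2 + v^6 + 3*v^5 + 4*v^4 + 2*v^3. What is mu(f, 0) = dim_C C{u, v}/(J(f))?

4

The Hessian of f at 0 has rank 0. Corank 2; j^3 = -(u - v)*(u^2 - 2*u*v + 2*v^2) splits into three distinct lines over C (the quadratic factor has nonzero discriminant), so D_4.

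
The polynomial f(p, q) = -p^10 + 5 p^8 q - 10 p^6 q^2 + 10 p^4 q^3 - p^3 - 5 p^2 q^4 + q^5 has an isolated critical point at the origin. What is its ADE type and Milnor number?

Type E8, Milnor number mu = 8.

The Hessian of f at 0 has rank 0. Corank 2; j^3 = -p^3 is a perfect cube, so E-series; the 5-jet and mu = 8 give E_8.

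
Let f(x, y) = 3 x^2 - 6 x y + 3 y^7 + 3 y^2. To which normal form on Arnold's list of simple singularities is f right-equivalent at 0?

A_{6}

The Hessian of f at 0 has rank 1. Corank 1: A-series; mu = 6 gives A_6.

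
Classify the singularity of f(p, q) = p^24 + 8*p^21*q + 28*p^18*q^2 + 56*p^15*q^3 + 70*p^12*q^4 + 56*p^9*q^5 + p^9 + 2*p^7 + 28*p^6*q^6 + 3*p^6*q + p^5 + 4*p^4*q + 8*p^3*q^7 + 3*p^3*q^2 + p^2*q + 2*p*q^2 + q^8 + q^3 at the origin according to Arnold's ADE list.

D9

The Hessian of f at 0 is [[0, 0], [0, 0]] with rank 0, so corank 2. A Groebner basis of the Jacobian ideal J(f) in C{p,q} is {p^2*q^2 - 8*p^2*q - p^2 - 16*p*q^2 - 3*p*q - 8*q^3 - 2*q^2, 16*p^2*q + 2*p^2 + p*q^3 + 32*p*q^2 + 5*p*q + 16*q^3 + 3*q^2, -24*p^2*q - 3*p^2 - 48*p*q^2 - 7*p*q + q^4 - 24*q^3 - 4*q^2, p^3 + 3*p^2*q + 3*p*q^2 + q^3}; counting standard monomials gives mu = 9. Corank 2; j^3 = q*(p + q)^2 has shape L^2 M (L != M), so D-series; mu = 9 gives D_9.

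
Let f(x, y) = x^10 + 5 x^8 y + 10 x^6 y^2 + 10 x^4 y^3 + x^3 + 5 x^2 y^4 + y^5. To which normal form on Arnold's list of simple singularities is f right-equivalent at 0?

E_8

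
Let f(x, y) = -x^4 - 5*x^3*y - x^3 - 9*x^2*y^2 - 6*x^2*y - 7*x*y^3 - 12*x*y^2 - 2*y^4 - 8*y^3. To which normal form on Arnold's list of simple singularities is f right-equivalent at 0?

E_{7}

The Hessian of f at 0 is [[0, 0], [0, 0]] with rank 0, so corank 2. A Groebner basis of the Jacobian ideal J(f) in C{x,y} is {3*x^2 + 12*x*y + y^4 - y^3 + 12*y^2, x^3 + 18*x^2 + 72*x*y + 2*y^3 + 72*y^2, x^2*y - 7*x^2 - 28*x*y - 5*y^3/3 - 28*y^2, 2*x^2 + x*y^2 + 8*x*y + 4*y^3/3 + 8*y^2}; counting standard monomials gives mu = 7. Corank 2; j^3 = -(x + 2*y)^3 is a perfect cube, so E-series; the 4-jet and mu = 7 give E_7.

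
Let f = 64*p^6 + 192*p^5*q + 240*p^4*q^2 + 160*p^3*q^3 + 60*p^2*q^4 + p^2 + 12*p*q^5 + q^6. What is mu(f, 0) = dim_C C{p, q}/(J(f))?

5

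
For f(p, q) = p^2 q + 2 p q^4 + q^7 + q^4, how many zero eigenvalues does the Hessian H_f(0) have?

The Hessian at 0 is [[0, 0], [0, 0]] of rank 0; hence corank 2.

2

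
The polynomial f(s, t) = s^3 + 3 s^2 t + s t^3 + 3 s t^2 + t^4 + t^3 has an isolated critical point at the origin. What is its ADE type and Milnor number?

The Hessian of f at 0 is [[0, 0], [0, 0]] with rank 0, so corank 2. A Groebner basis of the Jacobian ideal J(f) in C{s,t} is {s^3 + 3*s^2*t + 6*s^2 + 12*s*t + 6*t^2, -3*s^2 + s*t^2 - 6*s*t - 3*t^2, 3*s^2 + 6*s*t + t^3 + 3*t^2}; counting standard monomials gives mu = 7. Corank 2; j^3 = (s + t)^3 is a perfect cube, so E-series; the 4-jet and mu = 7 give E_7.

Type E7, Milnor number mu = 7.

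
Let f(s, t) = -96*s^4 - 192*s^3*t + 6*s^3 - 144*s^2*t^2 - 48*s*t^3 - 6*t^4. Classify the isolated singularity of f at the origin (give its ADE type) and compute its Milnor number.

Type E_{6}, Milnor number mu = 6.

The Hessian of f at 0 has rank 0. Corank 2; j^3 = 6*s^3 is a perfect cube, so E-series; the 4-jet and mu = 6 give E_6.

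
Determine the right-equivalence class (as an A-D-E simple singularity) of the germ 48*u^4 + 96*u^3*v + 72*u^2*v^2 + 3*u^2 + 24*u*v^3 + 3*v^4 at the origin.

A_{3}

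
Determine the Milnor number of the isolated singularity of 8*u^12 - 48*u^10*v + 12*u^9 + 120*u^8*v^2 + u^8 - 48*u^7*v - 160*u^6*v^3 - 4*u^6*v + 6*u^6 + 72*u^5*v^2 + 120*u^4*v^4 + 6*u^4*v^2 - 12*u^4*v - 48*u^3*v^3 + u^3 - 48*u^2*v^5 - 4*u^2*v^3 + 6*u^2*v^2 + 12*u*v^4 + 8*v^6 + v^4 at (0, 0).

6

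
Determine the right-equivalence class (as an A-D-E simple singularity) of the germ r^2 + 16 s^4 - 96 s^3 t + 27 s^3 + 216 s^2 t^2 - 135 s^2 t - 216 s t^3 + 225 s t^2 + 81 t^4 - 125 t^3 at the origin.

The Hessian of f at 0 is [[0, 0, 0], [0, 0, 0], [0, 0, 2]] with rank 1, so corank 2. A Groebner basis of the Jacobian ideal J(f) in C{s,t,r} is {t^4, s*t^2 - 29*t^3/18, s^2 - 10*s*t/3 + 25*t^2/9, r}; counting standard monomials gives mu = 6. Corank 2; j^3 = (3*s - 5*t)^3 is a perfect cube, so E-series; the 4-jet and mu = 6 give E_6.

E_6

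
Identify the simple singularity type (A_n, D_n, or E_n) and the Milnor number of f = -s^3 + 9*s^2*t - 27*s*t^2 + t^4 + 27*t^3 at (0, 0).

Type E6, Milnor number mu = 6.

The Hessian of f at 0 has rank 0. Corank 2; j^3 = -(s - 3*t)^3 is a perfect cube, so E-series; the 4-jet and mu = 6 give E_6.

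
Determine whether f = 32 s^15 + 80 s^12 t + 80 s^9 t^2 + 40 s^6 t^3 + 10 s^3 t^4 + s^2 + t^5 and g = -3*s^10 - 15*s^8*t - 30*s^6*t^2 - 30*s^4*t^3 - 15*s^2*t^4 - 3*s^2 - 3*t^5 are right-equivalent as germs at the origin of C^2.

Yes.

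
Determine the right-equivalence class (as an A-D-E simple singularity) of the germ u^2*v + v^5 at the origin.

D_6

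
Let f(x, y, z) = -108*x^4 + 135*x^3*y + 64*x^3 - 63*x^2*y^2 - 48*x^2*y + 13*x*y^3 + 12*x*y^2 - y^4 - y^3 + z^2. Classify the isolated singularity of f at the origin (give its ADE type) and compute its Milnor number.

Type E7, Milnor number mu = 7.

The Hessian of f at 0 is [[0, 0, 0], [0, 0, 0], [0, 0, 2]] with rank 1, so corank 2. A Groebner basis of the Jacobian ideal J(f) in C{x,y,z} is {65536*x^2/3 - 32768*x*y/3 + y^4 + 64*y^3/9 + 4096*y^2/3, x^3 - 112*x^2/3 + 56*x*y/3 - y^3/36 - 7*y^2/3, x^2*y - 832*x^2/9 + 416*x*y/9 - 5*y^3/54 - 52*y^2/9, -512*x^2/3 + x*y^2 + 256*x*y/3 - 11*y^3/36 - 32*y^2/3, z}; counting standard monomials gives mu = 7. Corank 2; j^3 = (4*x - y)^3 is a perfect cube, so E-series; the 4-jet and mu = 7 give E_7.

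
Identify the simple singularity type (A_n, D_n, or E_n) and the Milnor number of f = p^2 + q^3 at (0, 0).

Type A_{2}, Milnor number mu = 2.

The Hessian of f at 0 has rank 1. Corank 1: A-series; mu = 2 gives A_2.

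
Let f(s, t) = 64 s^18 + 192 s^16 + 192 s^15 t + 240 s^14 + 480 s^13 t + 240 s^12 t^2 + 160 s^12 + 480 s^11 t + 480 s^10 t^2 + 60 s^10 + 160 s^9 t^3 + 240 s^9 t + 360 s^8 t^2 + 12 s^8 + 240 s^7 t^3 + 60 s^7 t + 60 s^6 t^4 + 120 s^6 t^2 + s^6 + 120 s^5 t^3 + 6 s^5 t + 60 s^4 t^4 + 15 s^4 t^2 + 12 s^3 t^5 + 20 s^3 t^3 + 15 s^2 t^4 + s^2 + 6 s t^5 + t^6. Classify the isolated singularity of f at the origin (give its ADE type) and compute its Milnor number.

Type A5, Milnor number mu = 5.

The Hessian of f at 0 has rank 1. Corank 1: A-series; mu = 5 gives A_5.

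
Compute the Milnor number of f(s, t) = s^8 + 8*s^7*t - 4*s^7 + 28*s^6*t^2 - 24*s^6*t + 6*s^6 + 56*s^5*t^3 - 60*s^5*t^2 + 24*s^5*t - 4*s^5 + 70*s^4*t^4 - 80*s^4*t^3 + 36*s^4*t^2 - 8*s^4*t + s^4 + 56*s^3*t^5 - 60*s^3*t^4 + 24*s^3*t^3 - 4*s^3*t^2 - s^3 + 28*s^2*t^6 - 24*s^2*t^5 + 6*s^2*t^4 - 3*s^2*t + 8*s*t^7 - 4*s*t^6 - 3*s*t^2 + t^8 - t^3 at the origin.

6

The Hessian of f at 0 is [[0, 0], [0, 0]] with rank 0, so corank 2. A Groebner basis of the Jacobian ideal J(f) in C{s,t} is {t^4, s*t^2 + 2*t^3/3, s^2 + 2*s*t + t^2}; counting standard monomials gives mu = 6. Corank 2; j^3 = -(s + t)^3 is a perfect cube, so E-series; the 4-jet and mu = 6 give E_6.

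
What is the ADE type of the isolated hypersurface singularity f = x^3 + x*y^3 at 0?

E_{7}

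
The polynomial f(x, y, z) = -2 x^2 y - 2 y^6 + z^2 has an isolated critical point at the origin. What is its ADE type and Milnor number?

Type D_7, Milnor number mu = 7.

The Hessian of f at 0 has rank 1. Corank 2; j^3 = -2*x^2*y has shape L^2 M (L != M), so D-series; mu = 7 gives D_7.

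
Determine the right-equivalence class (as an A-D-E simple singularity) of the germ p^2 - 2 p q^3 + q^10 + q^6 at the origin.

The Hessian of f at 0 is [[2, 0], [0, 0]] with rank 1, so corank 1. A Groebner basis of the Jacobian ideal J(f) in C{p,q} is {p^3, -p + q^3}; counting standard monomials gives mu = 9. Corank 1: A-series; mu = 9 gives A_9.

A_9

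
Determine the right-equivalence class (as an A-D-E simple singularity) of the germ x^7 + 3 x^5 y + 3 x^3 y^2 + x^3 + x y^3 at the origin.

E_7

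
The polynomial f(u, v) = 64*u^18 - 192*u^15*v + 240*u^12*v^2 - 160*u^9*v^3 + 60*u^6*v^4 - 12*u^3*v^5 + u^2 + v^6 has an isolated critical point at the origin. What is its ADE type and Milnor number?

The Hessian of f at 0 is [[2, 0], [0, 0]] with rank 1, so corank 1. A Groebner basis of the Jacobian ideal J(f) in C{u,v} is {v^5, u}; counting standard monomials gives mu = 5. Corank 1: A-series; mu = 5 gives A_5.

Type A5, Milnor number mu = 5.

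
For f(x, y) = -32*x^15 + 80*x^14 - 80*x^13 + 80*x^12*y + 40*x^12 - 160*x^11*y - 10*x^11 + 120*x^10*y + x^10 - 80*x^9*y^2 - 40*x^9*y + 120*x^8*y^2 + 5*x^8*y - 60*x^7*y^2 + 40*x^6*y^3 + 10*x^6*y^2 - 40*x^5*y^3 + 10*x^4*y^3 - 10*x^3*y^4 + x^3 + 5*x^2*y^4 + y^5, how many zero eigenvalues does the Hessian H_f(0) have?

2

Hessian at 0 has rank 0.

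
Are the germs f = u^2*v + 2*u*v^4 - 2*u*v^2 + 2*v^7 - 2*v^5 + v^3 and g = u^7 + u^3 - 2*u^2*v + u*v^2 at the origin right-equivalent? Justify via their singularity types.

The Hessian of f at 0 is [[0, 0], [0, 0]] with rank 0, so corank 2. A Groebner basis of the Jacobian ideal J(f) in C{u,v} is {-u^2/6 + u*v^3 + 4*u*v/3 - 7*v^2/6, u*v + v^4 - v^2, u^3 - 3*u*v^2 + 2*v^3, u^2*v - 2*u*v^2 + v^3}; counting standard monomials gives mu = 8. Corank 2; j^3 = v*(u - v)^2 has shape L^2 M (L != M), so D-series; mu = 8 gives D_8. The Hessian of g at 0 is [[0, 0], [0, 0]] with rank 0, so corank 2. A Groebner basis of the Jacobian ideal J(g) in C{u,v} is {-u*v/7 + v^6 + v^2/7, u*v^2 - v^3, u^2 - u*v}; counting standard monomials gives mu = 8. Corank 2; j^3 = u*(u - v)^2 has shape L^2 M (L != M), so D-series; mu = 8 gives D_8. Both have type D_8, hence right-equivalent.

Yes.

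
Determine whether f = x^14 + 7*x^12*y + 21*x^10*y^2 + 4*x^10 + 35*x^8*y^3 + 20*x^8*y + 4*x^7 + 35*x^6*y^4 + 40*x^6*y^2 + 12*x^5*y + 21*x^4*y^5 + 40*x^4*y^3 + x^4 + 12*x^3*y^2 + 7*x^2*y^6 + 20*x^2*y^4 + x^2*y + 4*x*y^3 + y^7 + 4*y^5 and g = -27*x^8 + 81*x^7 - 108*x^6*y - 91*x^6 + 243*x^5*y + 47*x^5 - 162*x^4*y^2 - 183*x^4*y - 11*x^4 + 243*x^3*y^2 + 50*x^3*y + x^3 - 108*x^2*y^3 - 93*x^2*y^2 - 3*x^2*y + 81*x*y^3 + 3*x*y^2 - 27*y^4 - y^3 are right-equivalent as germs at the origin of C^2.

No.

The Hessian of f at 0 has rank 0. Corank 2; j^3 = x^2*y has shape L^2 M (L != M), so D-series; mu = 8 gives D_8. The Hessian of g at 0 has rank 0. Corank 2; j^3 = (x - y)^3 is a perfect cube, so E-series; the 4-jet and mu = 7 give E_7. f is D_8 but g is E_7, hence not right-equivalent.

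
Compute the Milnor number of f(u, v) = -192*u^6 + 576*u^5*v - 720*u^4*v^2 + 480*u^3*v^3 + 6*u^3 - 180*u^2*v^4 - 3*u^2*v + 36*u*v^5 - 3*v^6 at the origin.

The Hessian of f at 0 is [[0, 0], [0, 0]] with rank 0, so corank 2. A Groebner basis of the Jacobian ideal J(f) in C{u,v} is {u*v/12 + v^5, u*v^2, u^2 - u*v/2}; counting standard monomials gives mu = 7. Corank 2; j^3 = 3*u^2*(2*u - v) has shape L^2 M (L != M), so D-series; mu = 7 gives D_7.

7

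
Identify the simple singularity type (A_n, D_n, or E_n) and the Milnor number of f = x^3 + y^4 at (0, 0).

The Hessian of f at 0 is [[0, 0], [0, 0]] with rank 0, so corank 2. A Groebner basis of the Jacobian ideal J(f) in C{x,y} is {y^3, x^2}; counting standard monomials gives mu = 6. Corank 2; j^3 = x^3 is a perfect cube, so E-series; the 4-jet and mu = 6 give E_6.

Type E_{6}, Milnor number mu = 6.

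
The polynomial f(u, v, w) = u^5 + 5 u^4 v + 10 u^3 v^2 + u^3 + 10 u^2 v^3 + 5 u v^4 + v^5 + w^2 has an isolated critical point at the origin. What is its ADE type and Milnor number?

Type E_8, Milnor number mu = 8.

The Hessian of f at 0 has rank 1. Corank 2; j^3 = u^3 is a perfect cube, so E-series; the 5-jet and mu = 8 give E_8.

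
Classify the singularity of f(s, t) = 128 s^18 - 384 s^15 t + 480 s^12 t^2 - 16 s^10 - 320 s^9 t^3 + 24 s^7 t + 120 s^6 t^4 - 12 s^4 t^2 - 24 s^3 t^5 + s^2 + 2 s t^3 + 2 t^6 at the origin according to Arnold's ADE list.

A_{5}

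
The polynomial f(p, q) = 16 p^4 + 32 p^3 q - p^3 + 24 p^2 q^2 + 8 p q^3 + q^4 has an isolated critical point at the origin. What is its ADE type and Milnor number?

Type E6, Milnor number mu = 6.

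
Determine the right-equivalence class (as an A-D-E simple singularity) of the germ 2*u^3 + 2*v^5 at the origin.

E8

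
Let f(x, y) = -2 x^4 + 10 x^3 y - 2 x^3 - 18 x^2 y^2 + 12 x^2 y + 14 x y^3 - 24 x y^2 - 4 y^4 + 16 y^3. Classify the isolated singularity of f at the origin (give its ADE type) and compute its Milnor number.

Type E_{7}, Milnor number mu = 7.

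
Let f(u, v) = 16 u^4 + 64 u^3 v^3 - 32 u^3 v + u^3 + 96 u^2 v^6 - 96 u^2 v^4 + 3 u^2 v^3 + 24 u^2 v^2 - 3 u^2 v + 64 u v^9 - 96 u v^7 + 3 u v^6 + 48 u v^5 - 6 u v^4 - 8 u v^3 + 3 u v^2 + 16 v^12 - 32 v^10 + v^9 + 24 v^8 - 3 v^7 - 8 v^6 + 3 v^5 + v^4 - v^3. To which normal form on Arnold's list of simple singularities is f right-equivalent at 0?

E6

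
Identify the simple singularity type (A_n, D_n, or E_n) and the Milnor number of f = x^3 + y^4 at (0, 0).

Type E_6, Milnor number mu = 6.

The Hessian of f at 0 has rank 0. Corank 2; j^3 = x^3 is a perfect cube, so E-series; the 4-jet and mu = 6 give E_6.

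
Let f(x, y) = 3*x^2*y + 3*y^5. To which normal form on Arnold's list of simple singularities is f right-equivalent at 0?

The Hessian of f at 0 has rank 0. Corank 2; j^3 = 3*x^2*y has shape L^2 M (L != M), so D-series; mu = 6 gives D_6.

D6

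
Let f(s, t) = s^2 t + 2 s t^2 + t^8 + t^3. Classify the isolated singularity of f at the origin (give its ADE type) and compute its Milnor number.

The Hessian of f at 0 is [[0, 0], [0, 0]] with rank 0, so corank 2. A Groebner basis of the Jacobian ideal J(f) in C{s,t} is {s^2/8 + t^7 - t^2/8, s^3 + t^3, s*t + t^2}; counting standard monomials gives mu = 9. Corank 2; j^3 = t*(s + t)^2 has shape L^2 M (L != M), so D-series; mu = 9 gives D_9.

Type D_9, Milnor number mu = 9.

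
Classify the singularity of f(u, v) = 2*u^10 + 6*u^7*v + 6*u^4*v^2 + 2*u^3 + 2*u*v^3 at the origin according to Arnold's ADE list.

E_7

The Hessian of f at 0 is [[0, 0], [0, 0]] with rank 0, so corank 2. A Groebner basis of the Jacobian ideal J(f) in C{u,v} is {u^3, u*v^2, 3*u^2 + v^3}; counting standard monomials gives mu = 7. Corank 2; j^3 = 2*u^3 is a perfect cube, so E-series; the 4-jet and mu = 7 give E_7.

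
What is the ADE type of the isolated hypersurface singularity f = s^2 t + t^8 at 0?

D_{9}

The Hessian of f at 0 is [[0, 0], [0, 0]] with rank 0, so corank 2. A Groebner basis of the Jacobian ideal J(f) in C{s,t} is {s^2/8 + t^7, s^3, s*t}; counting standard monomials gives mu = 9. Corank 2; j^3 = s^2*t has shape L^2 M (L != M), so D-series; mu = 9 gives D_9.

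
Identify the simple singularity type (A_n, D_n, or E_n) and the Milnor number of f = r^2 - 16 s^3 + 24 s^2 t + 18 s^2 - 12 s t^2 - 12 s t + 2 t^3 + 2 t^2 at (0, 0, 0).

Type A_2, Milnor number mu = 2.

The Hessian of f at 0 is [[36, -12, 0], [-12, 4, 0], [0, 0, 2]] with rank 2, so corank 1. A Groebner basis of the Jacobian ideal J(f) in C{s,t,r} is {t^2, s - t/3, r}; counting standard monomials gives mu = 2. Corank 1: A-series; mu = 2 gives A_2.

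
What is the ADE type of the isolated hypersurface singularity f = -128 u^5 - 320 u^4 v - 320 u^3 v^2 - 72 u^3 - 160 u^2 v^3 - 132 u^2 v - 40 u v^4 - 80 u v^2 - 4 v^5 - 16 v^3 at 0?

D6

The Hessian of f at 0 has rank 0. Corank 2; j^3 = -4*(2*u + v)*(3*u + 2*v)^2 has shape L^2 M (L != M), so D-series; mu = 6 gives D_6.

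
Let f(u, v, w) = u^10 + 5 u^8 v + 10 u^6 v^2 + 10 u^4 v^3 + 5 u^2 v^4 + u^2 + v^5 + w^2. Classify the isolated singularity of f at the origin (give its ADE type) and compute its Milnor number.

The Hessian of f at 0 has rank 2. Corank 1: A-series; mu = 4 gives A_4.

Type A_{4}, Milnor number mu = 4.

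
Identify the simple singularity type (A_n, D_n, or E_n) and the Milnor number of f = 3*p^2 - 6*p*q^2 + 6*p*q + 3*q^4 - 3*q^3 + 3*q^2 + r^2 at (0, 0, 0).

The Hessian of f at 0 is [[6, 6, 0], [6, 6, 0], [0, 0, 2]] with rank 2, so corank 1. A Groebner basis of the Jacobian ideal J(f) in C{p,q,r} is {q^2, p + q, r}; counting standard monomials gives mu = 2. Corank 1: A-series; mu = 2 gives A_2.

Type A2, Milnor number mu = 2.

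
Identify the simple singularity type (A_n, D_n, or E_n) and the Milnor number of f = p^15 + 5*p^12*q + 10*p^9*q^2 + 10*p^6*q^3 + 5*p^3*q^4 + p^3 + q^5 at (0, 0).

The Hessian of f at 0 has rank 0. Corank 2; j^3 = p^3 is a perfect cube, so E-series; the 5-jet and mu = 8 give E_8.

Type E_8, Milnor number mu = 8.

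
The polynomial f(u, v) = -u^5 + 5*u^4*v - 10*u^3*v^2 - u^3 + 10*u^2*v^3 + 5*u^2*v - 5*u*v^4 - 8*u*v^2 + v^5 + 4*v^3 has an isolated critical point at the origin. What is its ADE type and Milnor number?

Type D6, Milnor number mu = 6.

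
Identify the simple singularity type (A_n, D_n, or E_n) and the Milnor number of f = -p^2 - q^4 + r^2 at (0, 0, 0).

The Hessian of f at 0 has rank 2. Corank 1: A-series; mu = 3 gives A_3.

Type A3, Milnor number mu = 3.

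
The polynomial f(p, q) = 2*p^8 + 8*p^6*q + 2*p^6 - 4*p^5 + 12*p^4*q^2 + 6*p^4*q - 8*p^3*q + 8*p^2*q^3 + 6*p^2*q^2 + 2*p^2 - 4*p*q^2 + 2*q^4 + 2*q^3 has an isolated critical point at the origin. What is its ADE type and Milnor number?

Type A_2, Milnor number mu = 2.

The Hessian of f at 0 is [[4, 0], [0, 0]] with rank 1, so corank 1. A Groebner basis of the Jacobian ideal J(f) in C{p,q} is {q^2, p}; counting standard monomials gives mu = 2. Corank 1: A-series; mu = 2 gives A_2.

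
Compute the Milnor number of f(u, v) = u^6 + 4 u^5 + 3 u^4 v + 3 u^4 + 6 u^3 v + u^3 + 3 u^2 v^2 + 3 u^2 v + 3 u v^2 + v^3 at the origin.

8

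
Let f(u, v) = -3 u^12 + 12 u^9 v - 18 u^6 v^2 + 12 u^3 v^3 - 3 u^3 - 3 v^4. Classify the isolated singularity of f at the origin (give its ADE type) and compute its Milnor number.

Type E_{6}, Milnor number mu = 6.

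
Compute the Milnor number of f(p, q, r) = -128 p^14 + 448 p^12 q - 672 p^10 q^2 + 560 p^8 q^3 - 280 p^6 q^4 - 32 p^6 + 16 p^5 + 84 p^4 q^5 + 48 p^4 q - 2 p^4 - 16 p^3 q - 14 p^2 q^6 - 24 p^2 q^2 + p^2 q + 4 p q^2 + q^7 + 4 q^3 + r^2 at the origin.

8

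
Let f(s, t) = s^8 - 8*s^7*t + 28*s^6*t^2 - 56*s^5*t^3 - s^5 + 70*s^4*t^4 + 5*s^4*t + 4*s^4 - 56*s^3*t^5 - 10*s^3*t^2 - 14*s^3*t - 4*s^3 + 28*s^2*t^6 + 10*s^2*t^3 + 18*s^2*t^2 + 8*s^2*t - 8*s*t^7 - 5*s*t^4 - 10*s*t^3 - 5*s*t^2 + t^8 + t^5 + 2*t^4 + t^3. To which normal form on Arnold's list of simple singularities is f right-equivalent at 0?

D_{9}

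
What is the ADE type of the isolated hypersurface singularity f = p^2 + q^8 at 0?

A_7

The Hessian of f at 0 is [[2, 0], [0, 0]] with rank 1, so corank 1. A Groebner basis of the Jacobian ideal J(f) in C{p,q} is {q^7, p}; counting standard monomials gives mu = 7. Corank 1: A-series; mu = 7 gives A_7.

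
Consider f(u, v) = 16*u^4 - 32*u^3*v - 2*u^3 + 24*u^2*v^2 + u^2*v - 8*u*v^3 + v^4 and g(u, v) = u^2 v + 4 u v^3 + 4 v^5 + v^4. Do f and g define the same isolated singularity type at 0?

The Hessian of f at 0 has rank 0. Corank 2; j^3 = -u^2*(2*u - v) has shape L^2 M (L != M), so D-series; mu = 5 gives D_5. The Hessian of g at 0 has rank 0. Corank 2; j^3 = u^2*v has shape L^2 M (L != M), so D-series; mu = 5 gives D_5. Both have type D_5, hence right-equivalent.

Yes.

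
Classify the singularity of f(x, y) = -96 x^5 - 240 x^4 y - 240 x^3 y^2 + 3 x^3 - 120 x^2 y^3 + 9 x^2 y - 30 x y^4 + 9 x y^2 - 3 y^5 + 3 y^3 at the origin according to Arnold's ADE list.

E8

The Hessian of f at 0 has rank 0. Corank 2; j^3 = 3*(x + y)^3 is a perfect cube, so E-series; the 5-jet and mu = 8 give E_8.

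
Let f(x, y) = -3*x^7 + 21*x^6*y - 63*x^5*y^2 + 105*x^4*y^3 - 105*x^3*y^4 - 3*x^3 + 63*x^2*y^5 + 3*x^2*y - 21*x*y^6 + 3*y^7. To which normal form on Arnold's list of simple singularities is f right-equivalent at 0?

D8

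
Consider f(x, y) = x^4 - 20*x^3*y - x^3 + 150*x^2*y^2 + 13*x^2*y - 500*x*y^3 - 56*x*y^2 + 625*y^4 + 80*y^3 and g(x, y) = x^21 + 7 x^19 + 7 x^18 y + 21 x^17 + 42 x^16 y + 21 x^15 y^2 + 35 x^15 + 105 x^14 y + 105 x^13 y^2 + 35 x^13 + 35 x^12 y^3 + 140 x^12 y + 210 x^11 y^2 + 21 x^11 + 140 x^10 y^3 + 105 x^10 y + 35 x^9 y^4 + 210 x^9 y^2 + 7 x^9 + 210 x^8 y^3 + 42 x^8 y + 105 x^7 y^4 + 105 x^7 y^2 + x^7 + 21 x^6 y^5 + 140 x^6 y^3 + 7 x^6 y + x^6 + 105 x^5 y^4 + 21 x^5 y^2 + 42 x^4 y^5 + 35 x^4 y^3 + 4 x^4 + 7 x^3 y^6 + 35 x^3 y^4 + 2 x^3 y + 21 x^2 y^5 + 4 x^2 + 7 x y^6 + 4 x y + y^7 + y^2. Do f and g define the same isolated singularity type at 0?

The Hessian of f at 0 is [[0, 0], [0, 0]] with rank 0, so corank 2. A Groebner basis of the Jacobian ideal J(f) in C{x,y} is {x*y^2 + x*y - 4*y^2, x*y/4 + y^3 - y^2, x^2 - 9*x*y + 20*y^2}; counting standard monomials gives mu = 5. Corank 2; j^3 = -(x - 5*y)*(x - 4*y)^2 has shape L^2 M (L != M), so D-series; mu = 5 gives D_5. The Hessian of g at 0 is [[8, 4], [4, 2]] with rank 1, so corank 1. A Groebner basis of the Jacobian ideal J(g) in C{x,y} is {-16*x*y + y^4 - 8*y^2, x*y^2 + 8*x/3 + y^3/3 + 4*y/3, x^2 + x*y + y^2/4}; counting standard monomials gives mu = 6. Corank 1: A-series; mu = 6 gives A_6. f is D_5 but g is A_6, hence not right-equivalent.

No.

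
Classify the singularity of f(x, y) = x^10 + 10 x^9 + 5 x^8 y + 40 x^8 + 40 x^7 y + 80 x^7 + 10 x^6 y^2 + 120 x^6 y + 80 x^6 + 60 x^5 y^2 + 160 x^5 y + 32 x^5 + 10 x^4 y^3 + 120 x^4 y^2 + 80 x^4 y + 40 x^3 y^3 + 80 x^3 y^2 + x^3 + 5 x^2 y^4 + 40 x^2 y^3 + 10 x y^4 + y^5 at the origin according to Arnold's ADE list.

E_{8}

The Hessian of f at 0 is [[0, 0], [0, 0]] with rank 0, so corank 2. A Groebner basis of the Jacobian ideal J(f) in C{x,y} is {y^5, x*y^3 + y^4/8, x^2}; counting standard monomials gives mu = 8. Corank 2; j^3 = x^3 is a perfect cube, so E-series; the 5-jet and mu = 8 give E_8.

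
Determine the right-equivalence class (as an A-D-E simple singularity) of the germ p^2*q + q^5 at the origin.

D6

The Hessian of f at 0 is [[0, 0], [0, 0]] with rank 0, so corank 2. A Groebner basis of the Jacobian ideal J(f) in C{p,q} is {p^2/5 + q^4, p^3, p*q}; counting standard monomials gives mu = 6. Corank 2; j^3 = p^2*q has shape L^2 M (L != M), so D-series; mu = 6 gives D_6.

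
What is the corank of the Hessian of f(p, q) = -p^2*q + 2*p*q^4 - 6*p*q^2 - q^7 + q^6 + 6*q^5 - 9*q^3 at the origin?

2

Hessian at 0 has rank 0.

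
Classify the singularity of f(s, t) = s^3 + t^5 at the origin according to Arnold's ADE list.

The Hessian of f at 0 has rank 0. Corank 2; j^3 = s^3 is a perfect cube, so E-series; the 5-jet and mu = 8 give E_8.

E_{8}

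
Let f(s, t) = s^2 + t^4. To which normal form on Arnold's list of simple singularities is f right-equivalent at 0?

A3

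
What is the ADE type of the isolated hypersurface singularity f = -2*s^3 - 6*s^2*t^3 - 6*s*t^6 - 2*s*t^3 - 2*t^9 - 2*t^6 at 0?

E_7

The Hessian of f at 0 is [[0, 0], [0, 0]] with rank 0, so corank 2. A Groebner basis of the Jacobian ideal J(f) in C{s,t} is {s^3, s*t^2, 3*s^2 + t^3}; counting standard monomials gives mu = 7. Corank 2; j^3 = -2*s^3 is a perfect cube, so E-series; the 4-jet and mu = 7 give E_7.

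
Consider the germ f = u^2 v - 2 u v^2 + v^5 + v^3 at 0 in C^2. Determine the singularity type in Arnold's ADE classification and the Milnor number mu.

Type D_6, Milnor number mu = 6.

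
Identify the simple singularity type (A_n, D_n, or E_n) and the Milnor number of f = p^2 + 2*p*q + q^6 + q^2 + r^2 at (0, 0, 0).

Type A_{5}, Milnor number mu = 5.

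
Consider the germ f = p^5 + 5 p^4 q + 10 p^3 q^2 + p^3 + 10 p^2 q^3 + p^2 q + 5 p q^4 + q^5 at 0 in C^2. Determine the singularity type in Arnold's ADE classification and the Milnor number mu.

Type D6, Milnor number mu = 6.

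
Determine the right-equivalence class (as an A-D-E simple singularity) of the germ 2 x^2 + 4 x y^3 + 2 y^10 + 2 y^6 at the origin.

The Hessian of f at 0 is [[4, 0], [0, 0]] with rank 1, so corank 1. A Groebner basis of the Jacobian ideal J(f) in C{x,y} is {x^3, x + y^3}; counting standard monomials gives mu = 9. Corank 1: A-series; mu = 9 gives A_9.

A_{9}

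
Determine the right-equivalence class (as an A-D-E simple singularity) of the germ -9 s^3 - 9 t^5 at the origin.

The Hessian of f at 0 has rank 0. Corank 2; j^3 = -9*s^3 is a perfect cube, so E-series; the 5-jet and mu = 8 give E_8.

E8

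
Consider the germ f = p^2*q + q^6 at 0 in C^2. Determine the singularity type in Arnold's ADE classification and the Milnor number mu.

The Hessian of f at 0 has rank 0. Corank 2; j^3 = p^2*q has shape L^2 M (L != M), so D-series; mu = 7 gives D_7.

Type D_7, Milnor number mu = 7.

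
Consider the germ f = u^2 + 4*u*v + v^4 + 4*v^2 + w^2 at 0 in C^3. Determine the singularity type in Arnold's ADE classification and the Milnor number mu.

Type A_3, Milnor number mu = 3.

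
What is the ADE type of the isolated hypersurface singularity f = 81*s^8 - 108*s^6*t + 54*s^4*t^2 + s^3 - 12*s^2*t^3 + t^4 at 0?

The Hessian of f at 0 is [[0, 0], [0, 0]] with rank 0, so corank 2. A Groebner basis of the Jacobian ideal J(f) in C{s,t} is {t^3, s^2}; counting standard monomials gives mu = 6. Corank 2; j^3 = s^3 is a perfect cube, so E-series; the 4-jet and mu = 6 give E_6.

E_{6}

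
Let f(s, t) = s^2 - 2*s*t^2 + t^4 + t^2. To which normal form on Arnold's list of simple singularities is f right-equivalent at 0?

The Hessian of f at 0 has rank 2. Corank 0: nondegenerate Morse point, so A_1.

A1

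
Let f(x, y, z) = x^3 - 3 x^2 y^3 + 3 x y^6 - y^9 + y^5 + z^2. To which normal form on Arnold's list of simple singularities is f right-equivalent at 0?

The Hessian of f at 0 has rank 1. Corank 2; j^3 = x^3 is a perfect cube, so E-series; the 5-jet and mu = 8 give E_8.

E8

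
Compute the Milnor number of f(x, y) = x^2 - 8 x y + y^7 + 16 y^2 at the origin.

6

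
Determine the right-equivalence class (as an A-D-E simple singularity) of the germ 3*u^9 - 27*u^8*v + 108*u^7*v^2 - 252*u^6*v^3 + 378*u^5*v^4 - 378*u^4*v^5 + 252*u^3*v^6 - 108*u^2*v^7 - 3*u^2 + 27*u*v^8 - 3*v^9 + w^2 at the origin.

A8

The Hessian of f at 0 is [[-6, 0, 0], [0, 0, 0], [0, 0, 2]] with rank 2, so corank 1. A Groebner basis of the Jacobian ideal J(f) in C{u,v,w} is {v^8, u, w}; counting standard monomials gives mu = 8. Corank 1: A-series; mu = 8 gives A_8.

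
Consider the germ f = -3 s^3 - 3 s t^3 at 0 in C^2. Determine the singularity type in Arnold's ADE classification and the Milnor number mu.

The Hessian of f at 0 has rank 0. Corank 2; j^3 = -3*s^3 is a perfect cube, so E-series; the 4-jet and mu = 7 give E_7.

Type E_7, Milnor number mu = 7.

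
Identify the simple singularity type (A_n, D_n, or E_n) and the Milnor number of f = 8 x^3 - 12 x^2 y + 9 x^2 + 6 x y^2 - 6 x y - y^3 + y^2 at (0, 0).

The Hessian of f at 0 is [[18, -6], [-6, 2]] with rank 1, so corank 1. A Groebner basis of the Jacobian ideal J(f) in C{x,y} is {y^2, x - y/3}; counting standard monomials gives mu = 2. Corank 1: A-series; mu = 2 gives A_2.

Type A2, Milnor number mu = 2.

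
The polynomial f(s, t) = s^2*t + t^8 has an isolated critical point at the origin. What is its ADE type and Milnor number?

Type D9, Milnor number mu = 9.

The Hessian of f at 0 is [[0, 0], [0, 0]] with rank 0, so corank 2. A Groebner basis of the Jacobian ideal J(f) in C{s,t} is {s^2/8 + t^7, s^3, s*t}; counting standard monomials gives mu = 9. Corank 2; j^3 = s^2*t has shape L^2 M (L != M), so D-series; mu = 9 gives D_9.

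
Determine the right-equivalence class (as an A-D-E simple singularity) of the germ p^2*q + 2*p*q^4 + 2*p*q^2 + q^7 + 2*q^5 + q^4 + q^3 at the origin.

D_{5}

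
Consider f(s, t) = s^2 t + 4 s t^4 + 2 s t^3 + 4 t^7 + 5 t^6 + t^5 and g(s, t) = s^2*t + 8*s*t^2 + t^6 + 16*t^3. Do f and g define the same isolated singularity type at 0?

Yes.

The Hessian of f at 0 has rank 0. Corank 2; j^3 = s^2*t has shape L^2 M (L != M), so D-series; mu = 7 gives D_7. The Hessian of g at 0 has rank 0. Corank 2; j^3 = t*(s + 4*t)^2 has shape L^2 M (L != M), so D-series; mu = 7 gives D_7. Both have type D_7, hence right-equivalent.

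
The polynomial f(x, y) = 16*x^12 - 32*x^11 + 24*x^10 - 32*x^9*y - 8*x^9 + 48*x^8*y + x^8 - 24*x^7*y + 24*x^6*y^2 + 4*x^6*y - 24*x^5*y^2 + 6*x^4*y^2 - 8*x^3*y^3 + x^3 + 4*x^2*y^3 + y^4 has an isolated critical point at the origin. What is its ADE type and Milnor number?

The Hessian of f at 0 has rank 0. Corank 2; j^3 = x^3 is a perfect cube, so E-series; the 4-jet and mu = 6 give E_6.

Type E_{6}, Milnor number mu = 6.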